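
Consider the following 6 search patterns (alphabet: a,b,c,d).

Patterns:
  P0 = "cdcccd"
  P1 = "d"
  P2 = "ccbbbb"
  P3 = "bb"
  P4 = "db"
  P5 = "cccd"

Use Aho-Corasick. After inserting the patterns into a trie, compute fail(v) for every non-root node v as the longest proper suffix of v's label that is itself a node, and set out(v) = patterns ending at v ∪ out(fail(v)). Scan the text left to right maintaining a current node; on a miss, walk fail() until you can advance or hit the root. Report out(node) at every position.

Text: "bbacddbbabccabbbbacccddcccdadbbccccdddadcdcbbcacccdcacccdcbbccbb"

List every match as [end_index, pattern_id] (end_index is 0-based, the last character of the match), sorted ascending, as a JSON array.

Build automaton:
Trie (insert patterns):
  0='ε' goto b→13 c→1 d→7
  1='c' goto c→8 d→2
  2='cd' goto c→3
  3='cdc' goto c→4
  4='cdcc' goto c→5
  5='cdccc' goto d→6
  6='cdcccd' goto ·  [P0 ends]
  7='d' goto b→15  [P1 ends]
  8='cc' goto b→9 c→16
  9='ccb' goto b→10
  10='ccbb' goto b→11
  11='ccbbb' goto b→12
  12='ccbbbb' goto ·  [P2 ends]
  13='b' goto b→14
  14='bb' goto ·  [P3 ends]
  15='db' goto ·  [P4 ends]
  16='ccc' goto d→17
  17='cccd' goto ·  [P5 ends]

BFS fail/out derivation:
  fail(1) 'c': from fail(0)=0 chase 'c': 0 ⇒ 0;  out=∅∪out(0)=∅
  fail(7) 'd': from fail(0)=0 chase 'd': 0 ⇒ 0;  out={1}∪out(0)={1}
  fail(13) 'b': from fail(0)=0 chase 'b': 0 ⇒ 0;  out=∅∪out(0)=∅
  fail(2) 'cd': from fail(1)=0 chase 'd': 0 ⇒ 7;  out=∅∪out(7)={1}
  fail(8) 'cc': from fail(1)=0 chase 'c': 0 ⇒ 1;  out=∅∪out(1)=∅
  fail(14) 'bb': from fail(13)=0 chase 'b': 0 ⇒ 13;  out={3}∪out(13)={3}
  fail(15) 'db': from fail(7)=0 chase 'b': 0 ⇒ 13;  out={4}∪out(13)={4}
  fail(3) 'cdc': from fail(2)=7 chase 'c': 7→0 ⇒ 1;  out=∅∪out(1)=∅
  fail(9) 'ccb': from fail(8)=1 chase 'b': 1→0 ⇒ 13;  out=∅∪out(13)=∅
  fail(16) 'ccc': from fail(8)=1 chase 'c': 1 ⇒ 8;  out=∅∪out(8)=∅
  fail(4) 'cdcc': from fail(3)=1 chase 'c': 1 ⇒ 8;  out=∅∪out(8)=∅
  fail(10) 'ccbb': from fail(9)=13 chase 'b': 13 ⇒ 14;  out=∅∪out(14)={3}
  fail(17) 'cccd': from fail(16)=8 chase 'd': 8→1 ⇒ 2;  out={5}∪out(2)={1,5}
  fail(5) 'cdccc': from fail(4)=8 chase 'c': 8 ⇒ 16;  out=∅∪out(16)=∅
  fail(11) 'ccbbb': from fail(10)=14 chase 'b': 14→13 ⇒ 14;  out=∅∪out(14)={3}
  fail(6) 'cdcccd': from fail(5)=16 chase 'd': 16 ⇒ 17;  out={0}∪out(17)={0,1,5}
  fail(12) 'ccbbbb': from fail(11)=14 chase 'b': 14→13 ⇒ 14;  out={2}∪out(14)={2,3}

Run:
[0] read 'b'  n0⇒n13
[1] read 'b'  n13⇒n14  → match P3@[0:1]
[2] read 'a'  n14⇒n0 (via fail)
[3] read 'c'  n0⇒n1
[4] read 'd'  n1⇒n2  → match P1@[4:4]
[5] read 'd'  n2⇒n7 (via fail)  → match P1@[5:5]
[6] read 'b'  n7⇒n15  → match P4@[5:6]
[7] read 'b'  n15⇒n14 (via fail)  → match P3@[6:7]
[8] read 'a'  n14⇒n0 (via fail)
[9] read 'b'  n0⇒n13
[10] read 'c'  n13⇒n1 (via fail)
[11] read 'c'  n1⇒n8
[12] read 'a'  n8⇒n0 (via fail)
[13] read 'b'  n0⇒n13
[14] read 'b'  n13⇒n14  → match P3@[13:14]
[15] read 'b'  n14⇒n14 (via fail)  → match P3@[14:15]
[16] read 'b'  n14⇒n14 (via fail)  → match P3@[15:16]
[17] read 'a'  n14⇒n0 (via fail)
[18] read 'c'  n0⇒n1
[19] read 'c'  n1⇒n8
[20] read 'c'  n8⇒n16
[21] read 'd'  n16⇒n17  → match P1@[21:21],P5@[18:21]
[22] read 'd'  n17⇒n7 (via fail)  → match P1@[22:22]
[23] read 'c'  n7⇒n1 (via fail)
[24] read 'c'  n1⇒n8
[25] read 'c'  n8⇒n16
[26] read 'd'  n16⇒n17  → match P1@[26:26],P5@[23:26]
[27] read 'a'  n17⇒n0 (via fail)
[28] read 'd'  n0⇒n7  → match P1@[28:28]
[29] read 'b'  n7⇒n15  → match P4@[28:29]
[30] read 'b'  n15⇒n14 (via fail)  → match P3@[29:30]
[31] read 'c'  n14⇒n1 (via fail)
[32] read 'c'  n1⇒n8
[33] read 'c'  n8⇒n16
[34] read 'c'  n16⇒n16 (via fail)
[35] read 'd'  n16⇒n17  → match P1@[35:35],P5@[32:35]
[36] read 'd'  n17⇒n7 (via fail)  → match P1@[36:36]
[37] read 'd'  n7⇒n7 (via fail)  → match P1@[37:37]
[38] read 'a'  n7⇒n0 (via fail)
[39] read 'd'  n0⇒n7  → match P1@[39:39]
[40] read 'c'  n7⇒n1 (via fail)
[41] read 'd'  n1⇒n2  → match P1@[41:41]
[42] read 'c'  n2⇒n3
[43] read 'b'  n3⇒n13 (via fail)
[44] read 'b'  n13⇒n14  → match P3@[43:44]
[45] read 'c'  n14⇒n1 (via fail)
[46] read 'a'  n1⇒n0 (via fail)
[47] read 'c'  n0⇒n1
[48] read 'c'  n1⇒n8
[49] read 'c'  n8⇒n16
[50] read 'd'  n16⇒n17  → match P1@[50:50],P5@[47:50]
[51] read 'c'  n17⇒n3 (via fail)
[52] read 'a'  n3⇒n0 (via fail)
[53] read 'c'  n0⇒n1
[54] read 'c'  n1⇒n8
[55] read 'c'  n8⇒n16
[56] read 'd'  n16⇒n17  → match P1@[56:56],P5@[53:56]
[57] read 'c'  n17⇒n3 (via fail)
[58] read 'b'  n3⇒n13 (via fail)
[59] read 'b'  n13⇒n14  → match P3@[58:59]
[60] read 'c'  n14⇒n1 (via fail)
[61] read 'c'  n1⇒n8
[62] read 'b'  n8⇒n9
[63] read 'b'  n9⇒n10  → match P3@[62:63]

Result: [[1,3],[4,1],[5,1],[6,4],[7,3],[14,3],[15,3],[16,3],[21,1],[21,5],[22,1],[26,1],[26,5],[28,1],[29,4],[30,3],[35,1],[35,5],[36,1],[37,1],[39,1],[41,1],[44,3],[50,1],[50,5],[56,1],[56,5],[59,3],[63,3]]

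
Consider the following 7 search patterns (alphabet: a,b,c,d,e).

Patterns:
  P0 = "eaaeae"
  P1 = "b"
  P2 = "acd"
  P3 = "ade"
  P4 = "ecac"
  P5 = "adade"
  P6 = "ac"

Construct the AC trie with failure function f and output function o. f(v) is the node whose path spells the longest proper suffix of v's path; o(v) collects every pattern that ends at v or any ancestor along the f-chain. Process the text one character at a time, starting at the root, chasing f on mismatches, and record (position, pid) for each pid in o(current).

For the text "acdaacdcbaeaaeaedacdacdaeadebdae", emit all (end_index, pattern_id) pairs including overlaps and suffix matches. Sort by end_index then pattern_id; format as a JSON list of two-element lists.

Build:
Trie (insert patterns):
  0='ε' goto a→8 b→7 e→1
  1='e' goto a→2 c→13
  2='ea' goto a→3
  3='eaa' goto e→4
  4='eaae' goto a→5
  5='eaaea' goto e→6
  6='eaaeae' goto ·  [P0 ends]
  7='b' goto ·  [P1 ends]
  8='a' goto c→9 d→11
  9='ac' goto d→10  [P6 ends]
  10='acd' goto ·  [P2 ends]
  11='ad' goto a→16 e→12
  12='ade' goto ·  [P3 ends]
  13='ec' goto a→14
  14='eca' goto c→15
  15='ecac' goto ·  [P4 ends]
  16='ada' goto d→17
  17='adad' goto e→18
  18='adade' goto ·  [P5 ends]

Failure links (BFS by depth):
  n1('e'): parent n0 fail=0; on 'e' 0 → fail=0;  out ∅∪∅=∅
  n7('b'): parent n0 fail=0; on 'b' 0 → fail=0;  out {1}∪∅={1}
  n8('a'): parent n0 fail=0; on 'a' 0 → fail=0;  out ∅∪∅=∅
  n2('ea'): parent n1 fail=0; on 'a' 0 → fail=8;  out ∅∪∅=∅
  n9('ac'): parent n8 fail=0; on 'c' 0 → fail=0;  out {6}∪∅={6}
  n11('ad'): parent n8 fail=0; on 'd' 0 → fail=0;  out ∅∪∅=∅
  n13('ec'): parent n1 fail=0; on 'c' 0 → fail=0;  out ∅∪∅=∅
  n3('eaa'): parent n2 fail=8; on 'a' 8→0 → fail=8;  out ∅∪∅=∅
  n10('acd'): parent n9 fail=0; on 'd' 0 → fail=0;  out {2}∪∅={2}
  n12('ade'): parent n11 fail=0; on 'e' 0 → fail=1;  out {3}∪∅={3}
  n14('eca'): parent n13 fail=0; on 'a' 0 → fail=8;  out ∅∪∅=∅
  n16('ada'): parent n11 fail=0; on 'a' 0 → fail=8;  out ∅∪∅=∅
  n4('eaae'): parent n3 fail=8; on 'e' 8→0 → fail=1;  out ∅∪∅=∅
  n15('ecac'): parent n14 fail=8; on 'c' 8 → fail=9;  out {4}∪{6}={4,6}
  n17('adad'): parent n16 fail=8; on 'd' 8 → fail=11;  out ∅∪∅=∅
  n5('eaaea'): parent n4 fail=1; on 'a' 1 → fail=2;  out ∅∪∅=∅
  n18('adade'): parent n17 fail=11; on 'e' 11 → fail=12;  out {5}∪{3}={3,5}
  n6('eaaeae'): parent n5 fail=2; on 'e' 2→8→0 → fail=1;  out {0}∪∅={0}

Text stream:
pos 0 'a': at 8
pos 1 'c': at 9  ** P6@[0:1]
pos 2 'd': at 10  ** P2@[0:2]
pos 3 'a': at 8 ·f
pos 4 'a': at 8 ·f
pos 5 'c': at 9  ** P6@[4:5]
pos 6 'd': at 10  ** P2@[4:6]
pos 7 'c': at 0 ·f
pos 8 'b': at 7  ** P1@[8:8]
pos 9 'a': at 8 ·f
pos 10 'e': at 1 ·f
pos 11 'a': at 2
pos 12 'a': at 3
pos 13 'e': at 4
pos 14 'a': at 5
pos 15 'e': at 6  ** P0@[10:15]
pos 16 'd': at 0 ·f
pos 17 'a': at 8
pos 18 'c': at 9  ** P6@[17:18]
pos 19 'd': at 10  ** P2@[17:19]
pos 20 'a': at 8 ·f
pos 21 'c': at 9  ** P6@[20:21]
pos 22 'd': at 10  ** P2@[20:22]
pos 23 'a': at 8 ·f
pos 24 'e': at 1 ·f
pos 25 'a': at 2
pos 26 'd': at 11 ·f
pos 27 'e': at 12  ** P3@[25:27]
pos 28 'b': at 7 ·f  ** P1@[28:28]
pos 29 'd': at 0 ·f
pos 30 'a': at 8
pos 31 'e': at 1 ·f

Result: [[1,6],[2,2],[5,6],[6,2],[8,1],[15,0],[18,6],[19,2],[21,6],[22,2],[27,3],[28,1]]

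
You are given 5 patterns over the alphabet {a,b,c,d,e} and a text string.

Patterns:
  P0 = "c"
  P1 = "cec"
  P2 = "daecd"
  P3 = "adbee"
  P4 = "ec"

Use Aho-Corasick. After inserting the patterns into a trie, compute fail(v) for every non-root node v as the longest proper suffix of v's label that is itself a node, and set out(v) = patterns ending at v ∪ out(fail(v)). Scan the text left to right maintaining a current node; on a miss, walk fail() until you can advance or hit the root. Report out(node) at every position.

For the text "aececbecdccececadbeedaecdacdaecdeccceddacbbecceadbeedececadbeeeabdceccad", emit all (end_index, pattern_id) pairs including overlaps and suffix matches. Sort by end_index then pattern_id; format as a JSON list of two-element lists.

Build automaton:
Trie (insert patterns):
  n0 'ε': a→9 c→1 d→4 e→14
  n1 'c': e→2  ←P0
  n2 'ce': c→3
  n3 'cec': ·  ←P1
  n4 'd': a→5
  n5 'da': e→6
  n6 'dae': c→7
  n7 'daec': d→8
  n8 'daecd': ·  ←P2
  n9 'a': d→10
  n10 'ad': b→11
  n11 'adb': e→12
  n12 'adbe': e→13
  n13 'adbee': ·  ←P3
  n14 'e': c→15
  n15 'ec': ·  ←P4

Failure links (BFS by depth):
  n1('c'): parent n0 fail=0; on 'c' 0 → fail=0;  out {0}∪∅={0}
  n4('d'): parent n0 fail=0; on 'd' 0 → fail=0;  out ∅∪∅=∅
  n9('a'): parent n0 fail=0; on 'a' 0 → fail=0;  out ∅∪∅=∅
  n14('e'): parent n0 fail=0; on 'e' 0 → fail=0;  out ∅∪∅=∅
  n2('ce'): parent n1 fail=0; on 'e' 0 → fail=14;  out ∅∪∅=∅
  n5('da'): parent n4 fail=0; on 'a' 0 → fail=9;  out ∅∪∅=∅
  n10('ad'): parent n9 fail=0; on 'd' 0 → fail=4;  out ∅∪∅=∅
  n15('ec'): parent n14 fail=0; on 'c' 0 → fail=1;  out {4}∪{0}={0,4}
  n3('cec'): parent n2 fail=14; on 'c' 14 → fail=15;  out {1}∪{0,4}={0,1,4}
  n6('dae'): parent n5 fail=9; on 'e' 9→0 → fail=14;  out ∅∪∅=∅
  n11('adb'): parent n10 fail=4; on 'b' 4→0 → fail=0;  out ∅∪∅=∅
  n7('daec'): parent n6 fail=14; on 'c' 14 → fail=15;  out ∅∪{0,4}={0,4}
  n12('adbe'): parent n11 fail=0; on 'e' 0 → fail=14;  out ∅∪∅=∅
  n8('daecd'): parent n7 fail=15; on 'd' 15→1→0 → fail=4;  out {2}∪∅={2}
  n13('adbee'): parent n12 fail=14; on 'e' 14→0 → fail=14;  out {3}∪∅={3}

Text stream:
i=0 'a': node 0→9
i=1 'e': node 9→14 ·f
i=2 'c': node 14→15  ** P0@[2:2],P4@[1:2]
i=3 'e': node 15→2 ·f
i=4 'c': node 2→3  ** P0@[4:4],P1@[2:4],P4@[3:4]
i=5 'b': node 3→0 ·f
i=6 'e': node 0→14
i=7 'c': node 14→15  ** P0@[7:7],P4@[6:7]
i=8 'd': node 15→4 ·f
i=9 'c': node 4→1 ·f  ** P0@[9:9]
i=10 'c': node 1→1 ·f  ** P0@[10:10]
i=11 'e': node 1→2
i=12 'c': node 2→3  ** P0@[12:12],P1@[10:12],P4@[11:12]
i=13 'e': node 3→2 ·f
i=14 'c': node 2→3  ** P0@[14:14],P1@[12:14],P4@[13:14]
i=15 'a': node 3→9 ·f
i=16 'd': node 9→10
i=17 'b': node 10→11
i=18 'e': node 11→12
i=19 'e': node 12→13  ** P3@[15:19]
i=20 'd': node 13→4 ·f
i=21 'a': node 4→5
i=22 'e': node 5→6
i=23 'c': node 6→7  ** P0@[23:23],P4@[22:23]
i=24 'd': node 7→8  ** P2@[20:24]
i=25 'a': node 8→5 ·f
i=26 'c': node 5→1 ·f  ** P0@[26:26]
i=27 'd': node 1→4 ·f
i=28 'a': node 4→5
i=29 'e': node 5→6
i=30 'c': node 6→7  ** P0@[30:30],P4@[29:30]
i=31 'd': node 7→8  ** P2@[27:31]
i=32 'e': node 8→14 ·f
i=33 'c': node 14→15  ** P0@[33:33],P4@[32:33]
i=34 'c': node 15→1 ·f  ** P0@[34:34]
i=35 'c': node 1→1 ·f  ** P0@[35:35]
i=36 'e': node 1→2
i=37 'd': node 2→4 ·f
i=38 'd': node 4→4 ·f
i=39 'a': node 4→5
i=40 'c': node 5→1 ·f  ** P0@[40:40]
i=41 'b': node 1→0 ·f
i=42 'b': node 0→0
i=43 'e': node 0→14
i=44 'c': node 14→15  ** P0@[44:44],P4@[43:44]
i=45 'c': node 15→1 ·f  ** P0@[45:45]
i=46 'e': node 1→2
i=47 'a': node 2→9 ·f
i=48 'd': node 9→10
i=49 'b': node 10→11
i=50 'e': node 11→12
i=51 'e': node 12→13  ** P3@[47:51]
i=52 'd': node 13→4 ·f
i=53 'e': node 4→14 ·f
i=54 'c': node 14→15  ** P0@[54:54],P4@[53:54]
i=55 'e': node 15→2 ·f
i=56 'c': node 2→3  ** P0@[56:56],P1@[54:56],P4@[55:56]
i=57 'a': node 3→9 ·f
i=58 'd': node 9→10
i=59 'b': node 10→11
i=60 'e': node 11→12
i=61 'e': node 12→13  ** P3@[57:61]
i=62 'e': node 13→14 ·f
i=63 'a': node 14→9 ·f
i=64 'b': node 9→0 ·f
i=65 'd': node 0→4
i=66 'c': node 4→1 ·f  ** P0@[66:66]
i=67 'e': node 1→2
i=68 'c': node 2→3  ** P0@[68:68],P1@[66:68],P4@[67:68]
i=69 'c': node 3→1 ·f  ** P0@[69:69]
i=70 'a': node 1→9 ·f
i=71 'd': node 9→10

Result: [[2,0],[2,4],[4,0],[4,1],[4,4],[7,0],[7,4],[9,0],[10,0],[12,0],[12,1],[12,4],[14,0],[14,1],[14,4],[19,3],[23,0],[23,4],[24,2],[26,0],[30,0],[30,4],[31,2],[33,0],[33,4],[34,0],[35,0],[40,0],[44,0],[44,4],[45,0],[51,3],[54,0],[54,4],[56,0],[56,1],[56,4],[61,3],[66,0],[68,0],[68,1],[68,4],[69,0]]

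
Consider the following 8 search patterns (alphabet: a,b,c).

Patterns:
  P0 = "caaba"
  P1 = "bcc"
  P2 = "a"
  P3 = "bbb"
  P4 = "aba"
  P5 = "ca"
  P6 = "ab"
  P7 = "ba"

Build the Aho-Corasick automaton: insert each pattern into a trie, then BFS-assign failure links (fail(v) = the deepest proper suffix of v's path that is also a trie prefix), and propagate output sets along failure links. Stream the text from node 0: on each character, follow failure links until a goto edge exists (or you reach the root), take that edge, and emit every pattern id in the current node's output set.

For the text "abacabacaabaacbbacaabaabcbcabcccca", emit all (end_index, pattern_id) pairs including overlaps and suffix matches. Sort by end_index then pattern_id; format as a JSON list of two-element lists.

Build automaton:
Trie (insert patterns):
  0='ε' goto a→9 b→6 c→1
  1='c' goto a→2
  2='ca' goto a→3  ←P5
  3='caa' goto b→4
  4='caab' goto a→5
  5='caaba' goto ·  ←P0
  6='b' goto a→14 b→10 c→7
  7='bc' goto c→8
  8='bcc' goto ·  ←P1
  9='a' goto b→12  ←P2
  10='bb' goto b→11
  11='bbb' goto ·  ←P3
  12='ab' goto a→13  ←P6
  13='aba' goto ·  ←P4
  14='ba' goto ·  ←P7

BFS fail/out derivation:
  fail(1) 'c': from fail(0)=0 chase 'c': 0 ⇒ 0;  out=∅∪out(0)=∅
  fail(6) 'b': from fail(0)=0 chase 'b': 0 ⇒ 0;  out=∅∪out(0)=∅
  fail(9) 'a': from fail(0)=0 chase 'a': 0 ⇒ 0;  out={2}∪out(0)={2}
  fail(2) 'ca': from fail(1)=0 chase 'a': 0 ⇒ 9;  out={5}∪out(9)={2,5}
  fail(7) 'bc': from fail(6)=0 chase 'c': 0 ⇒ 1;  out=∅∪out(1)=∅
  fail(10) 'bb': from fail(6)=0 chase 'b': 0 ⇒ 6;  out=∅∪out(6)=∅
  fail(12) 'ab': from fail(9)=0 chase 'b': 0 ⇒ 6;  out={6}∪out(6)={6}
  fail(14) 'ba': from fail(6)=0 chase 'a': 0 ⇒ 9;  out={7}∪out(9)={2,7}
  fail(3) 'caa': from fail(2)=9 chase 'a': 9→0 ⇒ 9;  out=∅∪out(9)={2}
  fail(8) 'bcc': from fail(7)=1 chase 'c': 1→0 ⇒ 1;  out={1}∪out(1)={1}
  fail(11) 'bbb': from fail(10)=6 chase 'b': 6 ⇒ 10;  out={3}∪out(10)={3}
  fail(13) 'aba': from fail(12)=6 chase 'a': 6 ⇒ 14;  out={4}∪out(14)={2,4,7}
  fail(4) 'caab': from fail(3)=9 chase 'b': 9 ⇒ 12;  out=∅∪out(12)={6}
  fail(5) 'caaba': from fail(4)=12 chase 'a': 12 ⇒ 13;  out={0}∪out(13)={0,2,4,7}

Scan:
[0] read 'a'  n0⇒n9  → match P2@[0:0]
[1] read 'b'  n9⇒n12  → match P6@[0:1]
[2] read 'a'  n12⇒n13  → match P2@[2:2],P4@[0:2],P7@[1:2]
[3] read 'c'  n13⇒n1 (via fail)
[4] read 'a'  n1⇒n2  → match P2@[4:4],P5@[3:4]
[5] read 'b'  n2⇒n12 (via fail)  → match P6@[4:5]
[6] read 'a'  n12⇒n13  → match P2@[6:6],P4@[4:6],P7@[5:6]
[7] read 'c'  n13⇒n1 (via fail)
[8] read 'a'  n1⇒n2  → match P2@[8:8],P5@[7:8]
[9] read 'a'  n2⇒n3  → match P2@[9:9]
[10] read 'b'  n3⇒n4  → match P6@[9:10]
[11] read 'a'  n4⇒n5  → match P0@[7:11],P2@[11:11],P4@[9:11],P7@[10:11]
[12] read 'a'  n5⇒n9 (via fail)  → match P2@[12:12]
[13] read 'c'  n9⇒n1 (via fail)
[14] read 'b'  n1⇒n6 (via fail)
[15] read 'b'  n6⇒n10
[16] read 'a'  n10⇒n14 (via fail)  → match P2@[16:16],P7@[15:16]
[17] read 'c'  n14⇒n1 (via fail)
[18] read 'a'  n1⇒n2  → match P2@[18:18],P5@[17:18]
[19] read 'a'  n2⇒n3  → match P2@[19:19]
[20] read 'b'  n3⇒n4  → match P6@[19:20]
[21] read 'a'  n4⇒n5  → match P0@[17:21],P2@[21:21],P4@[19:21],P7@[20:21]
[22] read 'a'  n5⇒n9 (via fail)  → match P2@[22:22]
[23] read 'b'  n9⇒n12  → match P6@[22:23]
[24] read 'c'  n12⇒n7 (via fail)
[25] read 'b'  n7⇒n6 (via fail)
[26] read 'c'  n6⇒n7
[27] read 'a'  n7⇒n2 (via fail)  → match P2@[27:27],P5@[26:27]
[28] read 'b'  n2⇒n12 (via fail)  → match P6@[27:28]
[29] read 'c'  n12⇒n7 (via fail)
[30] read 'c'  n7⇒n8  → match P1@[28:30]
[31] read 'c'  n8⇒n1 (via fail)
[32] read 'c'  n1⇒n1 (via fail)
[33] read 'a'  n1⇒n2  → match P2@[33:33],P5@[32:33]

Result: [[0,2],[1,6],[2,2],[2,4],[2,7],[4,2],[4,5],[5,6],[6,2],[6,4],[6,7],[8,2],[8,5],[9,2],[10,6],[11,0],[11,2],[11,4],[11,7],[12,2],[16,2],[16,7],[18,2],[18,5],[19,2],[20,6],[21,0],[21,2],[21,4],[21,7],[22,2],[23,6],[27,2],[27,5],[28,6],[30,1],[33,2],[33,5]]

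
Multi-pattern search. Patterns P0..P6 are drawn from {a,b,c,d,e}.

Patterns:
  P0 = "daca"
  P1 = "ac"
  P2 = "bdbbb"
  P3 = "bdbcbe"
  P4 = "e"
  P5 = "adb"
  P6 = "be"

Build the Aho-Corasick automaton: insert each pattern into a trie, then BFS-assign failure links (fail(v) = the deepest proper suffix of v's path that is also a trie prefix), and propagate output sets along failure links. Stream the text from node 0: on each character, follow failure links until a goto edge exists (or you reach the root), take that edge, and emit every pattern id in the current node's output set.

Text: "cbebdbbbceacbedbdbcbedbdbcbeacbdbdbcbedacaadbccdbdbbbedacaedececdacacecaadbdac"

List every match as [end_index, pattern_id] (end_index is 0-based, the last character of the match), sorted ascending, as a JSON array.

Build automaton:
Trie nodes:
  n0 'ε': a→5 b→7 d→1 e→15
  n1 'd': a→2
  n2 'da': c→3
  n3 'dac': a→4
  n4 'daca': ·  [P0 ends]
  n5 'a': c→6 d→16
  n6 'ac': ·  [P1 ends]
  n7 'b': d→8 e→18
  n8 'bd': b→9
  n9 'bdb': b→10 c→12
  n10 'bdbb': b→11
  n11 'bdbbb': ·  [P2 ends]
  n12 'bdbc': b→13
  n13 'bdbcb': e→14
  n14 'bdbcbe': ·  [P3 ends]
  n15 'e': ·  [P4 ends]
  n16 'ad': b→17
  n17 'adb': ·  [P5 ends]
  n18 'be': ·  [P6 ends]

Failure links (BFS by depth):
  fail(1) 'd': from fail(0)=0 chase 'd': 0 ⇒ 0;  out=∅∪out(0)=∅
  fail(5) 'a': from fail(0)=0 chase 'a': 0 ⇒ 0;  out=∅∪out(0)=∅
  fail(7) 'b': from fail(0)=0 chase 'b': 0 ⇒ 0;  out=∅∪out(0)=∅
  fail(15) 'e': from fail(0)=0 chase 'e': 0 ⇒ 0;  out={4}∪out(0)={4}
  fail(2) 'da': from fail(1)=0 chase 'a': 0 ⇒ 5;  out=∅∪out(5)=∅
  fail(6) 'ac': from fail(5)=0 chase 'c': 0 ⇒ 0;  out={1}∪out(0)={1}
  fail(8) 'bd': from fail(7)=0 chase 'd': 0 ⇒ 1;  out=∅∪out(1)=∅
  fail(16) 'ad': from fail(5)=0 chase 'd': 0 ⇒ 1;  out=∅∪out(1)=∅
  fail(18) 'be': from fail(7)=0 chase 'e': 0 ⇒ 15;  out={6}∪out(15)={4,6}
  fail(3) 'dac': from fail(2)=5 chase 'c': 5 ⇒ 6;  out=∅∪out(6)={1}
  fail(9) 'bdb': from fail(8)=1 chase 'b': 1→0 ⇒ 7;  out=∅∪out(7)=∅
  fail(17) 'adb': from fail(16)=1 chase 'b': 1→0 ⇒ 7;  out={5}∪out(7)={5}
  fail(4) 'daca': from fail(3)=6 chase 'a': 6→0 ⇒ 5;  out={0}∪out(5)={0}
  fail(10) 'bdbb': from fail(9)=7 chase 'b': 7→0 ⇒ 7;  out=∅∪out(7)=∅
  fail(12) 'bdbc': from fail(9)=7 chase 'c': 7→0 ⇒ 0;  out=∅∪out(0)=∅
  fail(11) 'bdbbb': from fail(10)=7 chase 'b': 7→0 ⇒ 7;  out={2}∪out(7)={2}
  fail(13) 'bdbcb': from fail(12)=0 chase 'b': 0 ⇒ 7;  out=∅∪out(7)=∅
  fail(14) 'bdbcbe': from fail(13)=7 chase 'e': 7 ⇒ 18;  out={3}∪out(18)={3,4,6}

Text stream:
i=0 'c': node 0→0
i=1 'b': node 0→7
i=2 'e': node 7→18  → match P4@[2:2],P6@[1:2]
i=3 'b': node 18→7 (via fail)
i=4 'd': node 7→8
i=5 'b': node 8→9
i=6 'b': node 9→10
i=7 'b': node 10→11  → match P2@[3:7]
i=8 'c': node 11→0 (via fail)
i=9 'e': node 0→15  → match P4@[9:9]
i=10 'a': node 15→5 (via fail)
i=11 'c': node 5→6  → match P1@[10:11]
i=12 'b': node 6→7 (via fail)
i=13 'e': node 7→18  → match P4@[13:13],P6@[12:13]
i=14 'd': node 18→1 (via fail)
i=15 'b': node 1→7 (via fail)
i=16 'd': node 7→8
i=17 'b': node 8→9
i=18 'c': node 9→12
i=19 'b': node 12→13
i=20 'e': node 13→14  → match P3@[15:20],P4@[20:20],P6@[19:20]
i=21 'd': node 14→1 (via fail)
i=22 'b': node 1→7 (via fail)
i=23 'd': node 7→8
i=24 'b': node 8→9
i=25 'c': node 9→12
i=26 'b': node 12→13
i=27 'e': node 13→14  → match P3@[22:27],P4@[27:27],P6@[26:27]
i=28 'a': node 14→5 (via fail)
i=29 'c': node 5→6  → match P1@[28:29]
i=30 'b': node 6→7 (via fail)
i=31 'd': node 7→8
i=32 'b': node 8→9
i=33 'd': node 9→8 (via fail)
i=34 'b': node 8→9
i=35 'c': node 9→12
i=36 'b': node 12→13
i=37 'e': node 13→14  → match P3@[32:37],P4@[37:37],P6@[36:37]
i=38 'd': node 14→1 (via fail)
i=39 'a': node 1→2
i=40 'c': node 2→3  → match P1@[39:40]
i=41 'a': node 3→4  → match P0@[38:41]
i=42 'a': node 4→5 (via fail)
i=43 'd': node 5→16
i=44 'b': node 16→17  → match P5@[42:44]
i=45 'c': node 17→0 (via fail)
i=46 'c': node 0→0
i=47 'd': node 0→1
i=48 'b': node 1→7 (via fail)
i=49 'd': node 7→8
i=50 'b': node 8→9
i=51 'b': node 9→10
i=52 'b': node 10→11  → match P2@[48:52]
i=53 'e': node 11→18 (via fail)  → match P4@[53:53],P6@[52:53]
i=54 'd': node 18→1 (via fail)
i=55 'a': node 1→2
i=56 'c': node 2→3  → match P1@[55:56]
i=57 'a': node 3→4  → match P0@[54:57]
i=58 'e': node 4→15 (via fail)  → match P4@[58:58]
i=59 'd': node 15→1 (via fail)
i=60 'e': node 1→15 (via fail)  → match P4@[60:60]
i=61 'c': node 15→0 (via fail)
i=62 'e': node 0→15  → match P4@[62:62]
i=63 'c': node 15→0 (via fail)
i=64 'd': node 0→1
i=65 'a': node 1→2
i=66 'c': node 2→3  → match P1@[65:66]
i=67 'a': node 3→4  → match P0@[64:67]
i=68 'c': node 4→6 (via fail)  → match P1@[67:68]
i=69 'e': node 6→15 (via fail)  → match P4@[69:69]
i=70 'c': node 15→0 (via fail)
i=71 'a': node 0→5
i=72 'a': node 5→5 (via fail)
i=73 'd': node 5→16
i=74 'b': node 16→17  → match P5@[72:74]
i=75 'd': node 17→8 (via fail)
i=76 'a': node 8→2 (via fail)
i=77 'c': node 2→3  → match P1@[76:77]

All matches (sorted): [[2,4],[2,6],[7,2],[9,4],[11,1],[13,4],[13,6],[20,3],[20,4],[20,6],[27,3],[27,4],[27,6],[29,1],[37,3],[37,4],[37,6],[40,1],[41,0],[44,5],[52,2],[53,4],[53,6],[56,1],[57,0],[58,4],[60,4],[62,4],[66,1],[67,0],[68,1],[69,4],[74,5],[77,1]]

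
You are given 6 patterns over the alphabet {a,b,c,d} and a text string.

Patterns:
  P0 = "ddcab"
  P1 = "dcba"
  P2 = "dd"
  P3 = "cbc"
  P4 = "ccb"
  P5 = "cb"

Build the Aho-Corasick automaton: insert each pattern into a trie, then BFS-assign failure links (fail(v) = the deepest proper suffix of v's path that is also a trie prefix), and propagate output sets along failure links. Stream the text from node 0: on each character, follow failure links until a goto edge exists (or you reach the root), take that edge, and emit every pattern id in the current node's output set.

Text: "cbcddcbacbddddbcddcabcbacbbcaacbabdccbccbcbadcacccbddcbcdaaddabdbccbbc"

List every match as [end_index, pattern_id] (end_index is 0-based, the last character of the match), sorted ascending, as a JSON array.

Build:
Trie (insert patterns):
  0='ε' goto c→9 d→1
  1='d' goto c→6 d→2
  2='dd' goto c→3  [P2 ends]
  3='ddc' goto a→4
  4='ddca' goto b→5
  5='ddcab' goto ·  [P0 ends]
  6='dc' goto b→7
  7='dcb' goto a→8
  8='dcba' goto ·  [P1 ends]
  9='c' goto b→10 c→12
  10='cb' goto c→11  [P5 ends]
  11='cbc' goto ·  [P3 ends]
  12='cc' goto b→13
  13='ccb' goto ·  [P4 ends]

Failure links (BFS by depth):
  n1('d'): parent n0 fail=0; on 'd' 0 → fail=0;  out ∅∪∅=∅
  n9('c'): parent n0 fail=0; on 'c' 0 → fail=0;  out ∅∪∅=∅
  n2('dd'): parent n1 fail=0; on 'd' 0 → fail=1;  out {2}∪∅={2}
  n6('dc'): parent n1 fail=0; on 'c' 0 → fail=9;  out ∅∪∅=∅
  n10('cb'): parent n9 fail=0; on 'b' 0 → fail=0;  out {5}∪∅={5}
  n12('cc'): parent n9 fail=0; on 'c' 0 → fail=9;  out ∅∪∅=∅
  n3('ddc'): parent n2 fail=1; on 'c' 1 → fail=6;  out ∅∪∅=∅
  n7('dcb'): parent n6 fail=9; on 'b' 9 → fail=10;  out ∅∪{5}={5}
  n11('cbc'): parent n10 fail=0; on 'c' 0 → fail=9;  out {3}∪∅={3}
  n13('ccb'): parent n12 fail=9; on 'b' 9 → fail=10;  out {4}∪{5}={4,5}
  n4('ddca'): parent n3 fail=6; on 'a' 6→9→0 → fail=0;  out ∅∪∅=∅
  n8('dcba'): parent n7 fail=10; on 'a' 10→0 → fail=0;  out {1}∪∅={1}
  n5('ddcab'): parent n4 fail=0; on 'b' 0 → fail=0;  out {0}∪∅={0}

Text stream:
i=0 'c': node 0→9
i=1 'b': node 9→10  emit P5@[0:1]
i=2 'c': node 10→11  emit P3@[0:2]
i=3 'd': node 11→1 (via fail)
i=4 'd': node 1→2  emit P2@[3:4]
i=5 'c': node 2→3
i=6 'b': node 3→7 (via fail)  emit P5@[5:6]
i=7 'a': node 7→8  emit P1@[4:7]
i=8 'c': node 8→9 (via fail)
i=9 'b': node 9→10  emit P5@[8:9]
i=10 'd': node 10→1 (via fail)
i=11 'd': node 1→2  emit P2@[10:11]
i=12 'd': node 2→2 (via fail)  emit P2@[11:12]
i=13 'd': node 2→2 (via fail)  emit P2@[12:13]
i=14 'b': node 2→0 (via fail)
i=15 'c': node 0→9
i=16 'd': node 9→1 (via fail)
i=17 'd': node 1→2  emit P2@[16:17]
i=18 'c': node 2→3
i=19 'a': node 3→4
i=20 'b': node 4→5  emit P0@[16:20]
i=21 'c': node 5→9 (via fail)
i=22 'b': node 9→10  emit P5@[21:22]
i=23 'a': node 10→0 (via fail)
i=24 'c': node 0→9
i=25 'b': node 9→10  emit P5@[24:25]
i=26 'b': node 10→0 (via fail)
i=27 'c': node 0→9
i=28 'a': node 9→0 (via fail)
i=29 'a': node 0→0
i=30 'c': node 0→9
i=31 'b': node 9→10  emit P5@[30:31]
i=32 'a': node 10→0 (via fail)
i=33 'b': node 0→0
i=34 'd': node 0→1
i=35 'c': node 1→6
i=36 'c': node 6→12 (via fail)
i=37 'b': node 12→13  emit P4@[35:37],P5@[36:37]
i=38 'c': node 13→11 (via fail)  emit P3@[36:38]
i=39 'c': node 11→12 (via fail)
i=40 'b': node 12→13  emit P4@[38:40],P5@[39:40]
i=41 'c': node 13→11 (via fail)  emit P3@[39:41]
i=42 'b': node 11→10 (via fail)  emit P5@[41:42]
i=43 'a': node 10→0 (via fail)
i=44 'd': node 0→1
i=45 'c': node 1→6
i=46 'a': node 6→0 (via fail)
i=47 'c': node 0→9
i=48 'c': node 9→12
i=49 'c': node 12→12 (via fail)
i=50 'b': node 12→13  emit P4@[48:50],P5@[49:50]
i=51 'd': node 13→1 (via fail)
i=52 'd': node 1→2  emit P2@[51:52]
i=53 'c': node 2→3
i=54 'b': node 3→7 (via fail)  emit P5@[53:54]
i=55 'c': node 7→11 (via fail)  emit P3@[53:55]
i=56 'd': node 11→1 (via fail)
i=57 'a': node 1→0 (via fail)
i=58 'a': node 0→0
i=59 'd': node 0→1
i=60 'd': node 1→2  emit P2@[59:60]
i=61 'a': node 2→0 (via fail)
i=62 'b': node 0→0
i=63 'd': node 0→1
i=64 'b': node 1→0 (via fail)
i=65 'c': node 0→9
i=66 'c': node 9→12
i=67 'b': node 12→13  emit P4@[65:67],P5@[66:67]
i=68 'b': node 13→0 (via fail)
i=69 'c': node 0→9

Matches: [[1,5],[2,3],[4,2],[6,5],[7,1],[9,5],[11,2],[12,2],[13,2],[17,2],[20,0],[22,5],[25,5],[31,5],[37,4],[37,5],[38,3],[40,4],[40,5],[41,3],[42,5],[50,4],[50,5],[52,2],[54,5],[55,3],[60,2],[67,4],[67,5]]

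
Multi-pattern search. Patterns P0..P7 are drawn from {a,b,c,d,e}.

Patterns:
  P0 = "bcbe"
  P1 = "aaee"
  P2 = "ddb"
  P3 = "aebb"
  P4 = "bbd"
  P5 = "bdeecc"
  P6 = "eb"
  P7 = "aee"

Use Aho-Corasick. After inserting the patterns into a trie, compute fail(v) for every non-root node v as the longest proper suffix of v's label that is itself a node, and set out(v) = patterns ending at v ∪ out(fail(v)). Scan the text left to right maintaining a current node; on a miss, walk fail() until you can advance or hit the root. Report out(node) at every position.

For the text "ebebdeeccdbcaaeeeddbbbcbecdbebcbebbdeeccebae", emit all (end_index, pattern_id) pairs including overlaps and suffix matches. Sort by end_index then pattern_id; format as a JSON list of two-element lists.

Build automaton:
Trie (insert patterns):
  n0 'ε': a→5 b→1 d→9 e→22
  n1 'b': b→15 c→2 d→17
  n2 'bc': b→3
  n3 'bcb': e→4
  n4 'bcbe': ·  ←P0
  n5 'a': a→6 e→12
  n6 'aa': e→7
  n7 'aae': e→8
  n8 'aaee': ·  ←P1
  n9 'd': d→10
  n10 'dd': b→11
  n11 'ddb': ·  ←P2
  n12 'ae': b→13 e→24
  n13 'aeb': b→14
  n14 'aebb': ·  ←P3
  n15 'bb': d→16
  n16 'bbd': ·  ←P4
  n17 'bd': e→18
  n18 'bde': e→19
  n19 'bdee': c→20
  n20 'bdeec': c→21
  n21 'bdeecc': ·  ←P5
  n22 'e': b→23
  n23 'eb': ·  ←P6
  n24 'aee': ·  ←P7

BFS fail/out derivation:
  fail(1) 'b': from fail(0)=0 chase 'b': 0 ⇒ 0;  out=∅∪out(0)=∅
  fail(5) 'a': from fail(0)=0 chase 'a': 0 ⇒ 0;  out=∅∪out(0)=∅
  fail(9) 'd': from fail(0)=0 chase 'd': 0 ⇒ 0;  out=∅∪out(0)=∅
  fail(22) 'e': from fail(0)=0 chase 'e': 0 ⇒ 0;  out=∅∪out(0)=∅
  fail(2) 'bc': from fail(1)=0 chase 'c': 0 ⇒ 0;  out=∅∪out(0)=∅
  fail(6) 'aa': from fail(5)=0 chase 'a': 0 ⇒ 5;  out=∅∪out(5)=∅
  fail(10) 'dd': from fail(9)=0 chase 'd': 0 ⇒ 9;  out=∅∪out(9)=∅
  fail(12) 'ae': from fail(5)=0 chase 'e': 0 ⇒ 22;  out=∅∪out(22)=∅
  fail(15) 'bb': from fail(1)=0 chase 'b': 0 ⇒ 1;  out=∅∪out(1)=∅
  fail(17) 'bd': from fail(1)=0 chase 'd': 0 ⇒ 9;  out=∅∪out(9)=∅
  fail(23) 'eb': from fail(22)=0 chase 'b': 0 ⇒ 1;  out={6}∪out(1)={6}
  fail(3) 'bcb': from fail(2)=0 chase 'b': 0 ⇒ 1;  out=∅∪out(1)=∅
  fail(7) 'aae': from fail(6)=5 chase 'e': 5 ⇒ 12;  out=∅∪out(12)=∅
  fail(11) 'ddb': from fail(10)=9 chase 'b': 9→0 ⇒ 1;  out={2}∪out(1)={2}
  fail(13) 'aeb': from fail(12)=22 chase 'b': 22 ⇒ 23;  out=∅∪out(23)={6}
  fail(16) 'bbd': from fail(15)=1 chase 'd': 1 ⇒ 17;  out={4}∪out(17)={4}
  fail(18) 'bde': from fail(17)=9 chase 'e': 9→0 ⇒ 22;  out=∅∪out(22)=∅
  fail(24) 'aee': from fail(12)=22 chase 'e': 22→0 ⇒ 22;  out={7}∪out(22)={7}
  fail(4) 'bcbe': from fail(3)=1 chase 'e': 1→0 ⇒ 22;  out={0}∪out(22)={0}
  fail(8) 'aaee': from fail(7)=12 chase 'e': 12 ⇒ 24;  out={1}∪out(24)={1,7}
  fail(14) 'aebb': from fail(13)=23 chase 'b': 23→1 ⇒ 15;  out={3}∪out(15)={3}
  fail(19) 'bdee': from fail(18)=22 chase 'e': 22→0 ⇒ 22;  out=∅∪out(22)=∅
  fail(20) 'bdeec': from fail(19)=22 chase 'c': 22→0 ⇒ 0;  out=∅∪out(0)=∅
  fail(21) 'bdeecc': from fail(20)=0 chase 'c': 0 ⇒ 0;  out={5}∪out(0)={5}

Text stream:
[0] read 'e'  n0⇒n22
[1] read 'b'  n22⇒n23  → match P6@[0:1]
[2] read 'e'  n23⇒n22 (fail-walked)
[3] read 'b'  n22⇒n23  → match P6@[2:3]
[4] read 'd'  n23⇒n17 (fail-walked)
[5] read 'e'  n17⇒n18
[6] read 'e'  n18⇒n19
[7] read 'c'  n19⇒n20
[8] read 'c'  n20⇒n21  → match P5@[3:8]
[9] read 'd'  n21⇒n9 (fail-walked)
[10] read 'b'  n9⇒n1 (fail-walked)
[11] read 'c'  n1⇒n2
[12] read 'a'  n2⇒n5 (fail-walked)
[13] read 'a'  n5⇒n6
[14] read 'e'  n6⇒n7
[15] read 'e'  n7⇒n8  → match P1@[12:15],P7@[13:15]
[16] read 'e'  n8⇒n22 (fail-walked)
[17] read 'd'  n22⇒n9 (fail-walked)
[18] read 'd'  n9⇒n10
[19] read 'b'  n10⇒n11  → match P2@[17:19]
[20] read 'b'  n11⇒n15 (fail-walked)
[21] read 'b'  n15⇒n15 (fail-walked)
[22] read 'c'  n15⇒n2 (fail-walked)
[23] read 'b'  n2⇒n3
[24] read 'e'  n3⇒n4  → match P0@[21:24]
[25] read 'c'  n4⇒n0 (fail-walked)
[26] read 'd'  n0⇒n9
[27] read 'b'  n9⇒n1 (fail-walked)
[28] read 'e'  n1⇒n22 (fail-walked)
[29] read 'b'  n22⇒n23  → match P6@[28:29]
[30] read 'c'  n23⇒n2 (fail-walked)
[31] read 'b'  n2⇒n3
[32] read 'e'  n3⇒n4  → match P0@[29:32]
[33] read 'b'  n4⇒n23 (fail-walked)  → match P6@[32:33]
[34] read 'b'  n23⇒n15 (fail-walked)
[35] read 'd'  n15⇒n16  → match P4@[33:35]
[36] read 'e'  n16⇒n18 (fail-walked)
[37] read 'e'  n18⇒n19
[38] read 'c'  n19⇒n20
[39] read 'c'  n20⇒n21  → match P5@[34:39]
[40] read 'e'  n21⇒n22 (fail-walked)
[41] read 'b'  n22⇒n23  → match P6@[40:41]
[42] read 'a'  n23⇒n5 (fail-walked)
[43] read 'e'  n5⇒n12

Matches: [[1,6],[3,6],[8,5],[15,1],[15,7],[19,2],[24,0],[29,6],[32,0],[33,6],[35,4],[39,5],[41,6]]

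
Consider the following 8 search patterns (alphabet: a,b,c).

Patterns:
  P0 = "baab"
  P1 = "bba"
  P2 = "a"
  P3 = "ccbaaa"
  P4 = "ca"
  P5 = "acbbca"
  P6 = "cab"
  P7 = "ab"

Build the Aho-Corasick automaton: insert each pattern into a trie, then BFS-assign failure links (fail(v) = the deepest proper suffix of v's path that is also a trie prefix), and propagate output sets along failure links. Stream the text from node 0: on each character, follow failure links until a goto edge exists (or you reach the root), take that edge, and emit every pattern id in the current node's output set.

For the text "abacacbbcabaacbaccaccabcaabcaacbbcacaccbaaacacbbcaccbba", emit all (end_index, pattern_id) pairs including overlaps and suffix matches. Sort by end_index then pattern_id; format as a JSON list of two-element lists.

Construct AC machine:
Trie nodes:
  0='ε' goto a→7 b→1 c→8
  1='b' goto a→2 b→5
  2='ba' goto a→3
  3='baa' goto b→4
  4='baab' goto ·  ←P0
  5='bb' goto a→6
  6='bba' goto ·  ←P1
  7='a' goto b→21 c→15  ←P2
  8='c' goto a→14 c→9
  9='cc' goto b→10
  10='ccb' goto a→11
  11='ccba' goto a→12
  12='ccbaa' goto a→13
  13='ccbaaa' goto ·  ←P3
  14='ca' goto b→20  ←P4
  15='ac' goto b→16
  16='acb' goto b→17
  17='acbb' goto c→18
  18='acbbc' goto a→19
  19='acbbca' goto ·  ←P5
  20='cab' goto ·  ←P6
  21='ab' goto ·  ←P7

BFS fail/out derivation:
  n1('b'): parent n0 fail=0; on 'b' 0 → fail=0;  out ∅∪∅=∅
  n7('a'): parent n0 fail=0; on 'a' 0 → fail=0;  out {2}∪∅={2}
  n8('c'): parent n0 fail=0; on 'c' 0 → fail=0;  out ∅∪∅=∅
  n2('ba'): parent n1 fail=0; on 'a' 0 → fail=7;  out ∅∪{2}={2}
  n5('bb'): parent n1 fail=0; on 'b' 0 → fail=1;  out ∅∪∅=∅
  n9('cc'): parent n8 fail=0; on 'c' 0 → fail=8;  out ∅∪∅=∅
  n14('ca'): parent n8 fail=0; on 'a' 0 → fail=7;  out {4}∪{2}={2,4}
  n15('ac'): parent n7 fail=0; on 'c' 0 → fail=8;  out ∅∪∅=∅
  n21('ab'): parent n7 fail=0; on 'b' 0 → fail=1;  out {7}∪∅={7}
  n3('baa'): parent n2 fail=7; on 'a' 7→0 → fail=7;  out ∅∪{2}={2}
  n6('bba'): parent n5 fail=1; on 'a' 1 → fail=2;  out {1}∪{2}={1,2}
  n10('ccb'): parent n9 fail=8; on 'b' 8→0 → fail=1;  out ∅∪∅=∅
  n16('acb'): parent n15 fail=8; on 'b' 8→0 → fail=1;  out ∅∪∅=∅
  n20('cab'): parent n14 fail=7; on 'b' 7 → fail=21;  out {6}∪{7}={6,7}
  n4('baab'): parent n3 fail=7; on 'b' 7 → fail=21;  out {0}∪{7}={0,7}
  n11('ccba'): parent n10 fail=1; on 'a' 1 → fail=2;  out ∅∪{2}={2}
  n17('acbb'): parent n16 fail=1; on 'b' 1 → fail=5;  out ∅∪∅=∅
  n12('ccbaa'): parent n11 fail=2; on 'a' 2 → fail=3;  out ∅∪{2}={2}
  n18('acbbc'): parent n17 fail=5; on 'c' 5→1→0 → fail=8;  out ∅∪∅=∅
  n13('ccbaaa'): parent n12 fail=3; on 'a' 3→7→0 → fail=7;  out {3}∪{2}={2,3}
  n19('acbbca'): parent n18 fail=8; on 'a' 8 → fail=14;  out {5}∪{2,4}={2,4,5}

Text stream:
pos 0 'a': at 7  emit P2@[0:0]
pos 1 'b': at 21  emit P7@[0:1]
pos 2 'a': at 2 (fail-walked)  emit P2@[2:2]
pos 3 'c': at 15 (fail-walked)
pos 4 'a': at 14 (fail-walked)  emit P2@[4:4],P4@[3:4]
pos 5 'c': at 15 (fail-walked)
pos 6 'b': at 16
pos 7 'b': at 17
pos 8 'c': at 18
pos 9 'a': at 19  emit P2@[9:9],P4@[8:9],P5@[4:9]
pos 10 'b': at 20 (fail-walked)  emit P6@[8:10],P7@[9:10]
pos 11 'a': at 2 (fail-walked)  emit P2@[11:11]
pos 12 'a': at 3  emit P2@[12:12]
pos 13 'c': at 15 (fail-walked)
pos 14 'b': at 16
pos 15 'a': at 2 (fail-walked)  emit P2@[15:15]
pos 16 'c': at 15 (fail-walked)
pos 17 'c': at 9 (fail-walked)
pos 18 'a': at 14 (fail-walked)  emit P2@[18:18],P4@[17:18]
pos 19 'c': at 15 (fail-walked)
pos 20 'c': at 9 (fail-walked)
pos 21 'a': at 14 (fail-walked)  emit P2@[21:21],P4@[20:21]
pos 22 'b': at 20  emit P6@[20:22],P7@[21:22]
pos 23 'c': at 8 (fail-walked)
pos 24 'a': at 14  emit P2@[24:24],P4@[23:24]
pos 25 'a': at 7 (fail-walked)  emit P2@[25:25]
pos 26 'b': at 21  emit P7@[25:26]
pos 27 'c': at 8 (fail-walked)
pos 28 'a': at 14  emit P2@[28:28],P4@[27:28]
pos 29 'a': at 7 (fail-walked)  emit P2@[29:29]
pos 30 'c': at 15
pos 31 'b': at 16
pos 32 'b': at 17
pos 33 'c': at 18
pos 34 'a': at 19  emit P2@[34:34],P4@[33:34],P5@[29:34]
pos 35 'c': at 15 (fail-walked)
pos 36 'a': at 14 (fail-walked)  emit P2@[36:36],P4@[35:36]
pos 37 'c': at 15 (fail-walked)
pos 38 'c': at 9 (fail-walked)
pos 39 'b': at 10
pos 40 'a': at 11  emit P2@[40:40]
pos 41 'a': at 12  emit P2@[41:41]
pos 42 'a': at 13  emit P2@[42:42],P3@[37:42]
pos 43 'c': at 15 (fail-walked)
pos 44 'a': at 14 (fail-walked)  emit P2@[44:44],P4@[43:44]
pos 45 'c': at 15 (fail-walked)
pos 46 'b': at 16
pos 47 'b': at 17
pos 48 'c': at 18
pos 49 'a': at 19  emit P2@[49:49],P4@[48:49],P5@[44:49]
pos 50 'c': at 15 (fail-walked)
pos 51 'c': at 9 (fail-walked)
pos 52 'b': at 10
pos 53 'b': at 5 (fail-walked)
pos 54 'a': at 6  emit P1@[52:54],P2@[54:54]

All matches (sorted): [[0,2],[1,7],[2,2],[4,2],[4,4],[9,2],[9,4],[9,5],[10,6],[10,7],[11,2],[12,2],[15,2],[18,2],[18,4],[21,2],[21,4],[22,6],[22,7],[24,2],[24,4],[25,2],[26,7],[28,2],[28,4],[29,2],[34,2],[34,4],[34,5],[36,2],[36,4],[40,2],[41,2],[42,2],[42,3],[44,2],[44,4],[49,2],[49,4],[49,5],[54,1],[54,2]]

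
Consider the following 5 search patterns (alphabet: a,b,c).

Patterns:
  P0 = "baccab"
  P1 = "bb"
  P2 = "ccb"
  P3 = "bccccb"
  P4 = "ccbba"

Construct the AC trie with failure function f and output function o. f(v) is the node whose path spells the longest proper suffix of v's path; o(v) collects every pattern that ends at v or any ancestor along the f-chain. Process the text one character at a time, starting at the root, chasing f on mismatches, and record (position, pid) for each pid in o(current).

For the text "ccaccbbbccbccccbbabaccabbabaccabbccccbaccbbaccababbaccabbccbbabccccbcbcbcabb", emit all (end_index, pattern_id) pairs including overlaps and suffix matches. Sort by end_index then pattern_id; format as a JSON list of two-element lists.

Construct AC machine:
Trie (insert patterns):
  0='ε' goto b→1 c→8
  1='b' goto a→2 b→7 c→11
  2='ba' goto c→3
  3='bac' goto c→4
  4='bacc' goto a→5
  5='bacca' goto b→6
  6='baccab' goto ·  [P0 ends]
  7='bb' goto ·  [P1 ends]
  8='c' goto c→9
  9='cc' goto b→10
  10='ccb' goto b→16  [P2 ends]
  11='bc' goto c→12
  12='bcc' goto c→13
  13='bccc' goto c→14
  14='bcccc' goto b→15
  15='bccccb' goto ·  [P3 ends]
  16='ccbb' goto a→17
  17='ccbba' goto ·  [P4 ends]

BFS fail/out derivation:
  n1('b'): parent n0 fail=0; on 'b' 0 → fail=0;  out ∅∪∅=∅
  n8('c'): parent n0 fail=0; on 'c' 0 → fail=0;  out ∅∪∅=∅
  n2('ba'): parent n1 fail=0; on 'a' 0 → fail=0;  out ∅∪∅=∅
  n7('bb'): parent n1 fail=0; on 'b' 0 → fail=1;  out {1}∪∅={1}
  n9('cc'): parent n8 fail=0; on 'c' 0 → fail=8;  out ∅∪∅=∅
  n11('bc'): parent n1 fail=0; on 'c' 0 → fail=8;  out ∅∪∅=∅
  n3('bac'): parent n2 fail=0; on 'c' 0 → fail=8;  out ∅∪∅=∅
  n10('ccb'): parent n9 fail=8; on 'b' 8→0 → fail=1;  out {2}∪∅={2}
  n12('bcc'): parent n11 fail=8; on 'c' 8 → fail=9;  out ∅∪∅=∅
  n4('bacc'): parent n3 fail=8; on 'c' 8 → fail=9;  out ∅∪∅=∅
  n13('bccc'): parent n12 fail=9; on 'c' 9→8 → fail=9;  out ∅∪∅=∅
  n16('ccbb'): parent n10 fail=1; on 'b' 1 → fail=7;  out ∅∪{1}={1}
  n5('bacca'): parent n4 fail=9; on 'a' 9→8→0 → fail=0;  out ∅∪∅=∅
  n14('bcccc'): parent n13 fail=9; on 'c' 9→8 → fail=9;  out ∅∪∅=∅
  n17('ccbba'): parent n16 fail=7; on 'a' 7→1 → fail=2;  out {4}∪∅={4}
  n6('baccab'): parent n5 fail=0; on 'b' 0 → fail=1;  out {0}∪∅={0}
  n15('bccccb'): parent n14 fail=9; on 'b' 9 → fail=10;  out {3}∪{2}={2,3}

Scan:
i=0 'c': node 0→8
i=1 'c': node 8→9
i=2 'a': node 9→0 (fail-walked)
i=3 'c': node 0→8
i=4 'c': node 8→9
i=5 'b': node 9→10  → match P2@[3:5]
i=6 'b': node 10→16  → match P1@[5:6]
i=7 'b': node 16→7 (fail-walked)  → match P1@[6:7]
i=8 'c': node 7→11 (fail-walked)
i=9 'c': node 11→12
i=10 'b': node 12→10 (fail-walked)  → match P2@[8:10]
i=11 'c': node 10→11 (fail-walked)
i=12 'c': node 11→12
i=13 'c': node 12→13
i=14 'c': node 13→14
i=15 'b': node 14→15  → match P2@[13:15],P3@[10:15]
i=16 'b': node 15→16 (fail-walked)  → match P1@[15:16]
i=17 'a': node 16→17  → match P4@[13:17]
i=18 'b': node 17→1 (fail-walked)
i=19 'a': node 1→2
i=20 'c': node 2→3
i=21 'c': node 3→4
i=22 'a': node 4→5
i=23 'b': node 5→6  → match P0@[18:23]
i=24 'b': node 6→7 (fail-walked)  → match P1@[23:24]
i=25 'a': node 7→2 (fail-walked)
i=26 'b': node 2→1 (fail-walked)
i=27 'a': node 1→2
i=28 'c': node 2→3
i=29 'c': node 3→4
i=30 'a': node 4→5
i=31 'b': node 5→6  → match P0@[26:31]
i=32 'b': node 6→7 (fail-walked)  → match P1@[31:32]
i=33 'c': node 7→11 (fail-walked)
i=34 'c': node 11→12
i=35 'c': node 12→13
i=36 'c': node 13→14
i=37 'b': node 14→15  → match P2@[35:37],P3@[32:37]
i=38 'a': node 15→2 (fail-walked)
i=39 'c': node 2→3
i=40 'c': node 3→4
i=41 'b': node 4→10 (fail-walked)  → match P2@[39:41]
i=42 'b': node 10→16  → match P1@[41:42]
i=43 'a': node 16→17  → match P4@[39:43]
i=44 'c': node 17→3 (fail-walked)
i=45 'c': node 3→4
i=46 'a': node 4→5
i=47 'b': node 5→6  → match P0@[42:47]
i=48 'a': node 6→2 (fail-walked)
i=49 'b': node 2→1 (fail-walked)
i=50 'b': node 1→7  → match P1@[49:50]
i=51 'a': node 7→2 (fail-walked)
i=52 'c': node 2→3
i=53 'c': node 3→4
i=54 'a': node 4→5
i=55 'b': node 5→6  → match P0@[50:55]
i=56 'b': node 6→7 (fail-walked)  → match P1@[55:56]
i=57 'c': node 7→11 (fail-walked)
i=58 'c': node 11→12
i=59 'b': node 12→10 (fail-walked)  → match P2@[57:59]
i=60 'b': node 10→16  → match P1@[59:60]
i=61 'a': node 16→17  → match P4@[57:61]
i=62 'b': node 17→1 (fail-walked)
i=63 'c': node 1→11
i=64 'c': node 11→12
i=65 'c': node 12→13
i=66 'c': node 13→14
i=67 'b': node 14→15  → match P2@[65:67],P3@[62:67]
i=68 'c': node 15→11 (fail-walked)
i=69 'b': node 11→1 (fail-walked)
i=70 'c': node 1→11
i=71 'b': node 11→1 (fail-walked)
i=72 'c': node 1→11
i=73 'a': node 11→0 (fail-walked)
i=74 'b': node 0→1
i=75 'b': node 1→7  → match P1@[74:75]

Matches: [[5,2],[6,1],[7,1],[10,2],[15,2],[15,3],[16,1],[17,4],[23,0],[24,1],[31,0],[32,1],[37,2],[37,3],[41,2],[42,1],[43,4],[47,0],[50,1],[55,0],[56,1],[59,2],[60,1],[61,4],[67,2],[67,3],[75,1]]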